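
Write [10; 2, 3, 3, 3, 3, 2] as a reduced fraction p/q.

Using pₖ = aₖpₖ₋₁ + pₖ₋₂ and qₖ = aₖqₖ₋₁ + qₖ₋₂:
  k=0: a=10, p=10, q=1
  k=1: a=2, p=21, q=2
  k=2: a=3, p=73, q=7
  k=3: a=3, p=240, q=23
  k=4: a=3, p=793, q=76
  k=5: a=3, p=2619, q=251
  k=6: a=2, p=6031, q=578

6031/578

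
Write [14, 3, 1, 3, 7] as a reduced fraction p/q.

1555/109

Fold from the inside: start with 7/1.
  3 + 1/7 = 22/7
  1 + 7/22 = 29/22
  3 + 22/29 = 109/29
  14 + 29/109 = 1555/109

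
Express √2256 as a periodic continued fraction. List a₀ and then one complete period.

a₀ = ⌊√2256⌋ = 47.
With m₀=0, d₀=1 and mₖ₊₁ = dₖaₖ − mₖ, dₖ₊₁ = (n − mₖ₊₁²)/dₖ, aₖ₊₁ = ⌊(a₀+mₖ₊₁)/dₖ₊₁⌋:
  k=1: m=47, d=47, a=2
  k=2: m=47, d=1, a=94
d=1 and a=2a₀=94 at k=2, so the next step gives (m, d) = (47, 47) again — its k=1 value — and the period has length 2.

[47; 2, 94]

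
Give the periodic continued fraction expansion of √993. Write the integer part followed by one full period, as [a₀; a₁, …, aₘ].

a₀ = ⌊√993⌋ = 31.
With m₀=0, d₀=1 and mₖ₊₁ = dₖaₖ − mₖ, dₖ₊₁ = (n − mₖ₊₁²)/dₖ, aₖ₊₁ = ⌊(a₀+mₖ₊₁)/dₖ₊₁⌋:
  k=1: m=31, d=32, a=1
  k=2: m=1, d=31, a=1
  k=3: m=30, d=3, a=20
  k=4: m=30, d=31, a=1
  k=5: m=1, d=32, a=1
  k=6: m=31, d=1, a=62
d=1 and a=2a₀=62 at k=6, so the next step gives (m, d) = (31, 32) again — its k=1 value — and the period has length 6.

[31; 1, 1, 20, 1, 1, 62]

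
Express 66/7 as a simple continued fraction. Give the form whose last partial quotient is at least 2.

66 = 9×7 + 3
7 = 2×3 + 1
3 = 3×1 + 0  (stop)
So 66/7 = [9; 2, 3].

[9; 2, 3]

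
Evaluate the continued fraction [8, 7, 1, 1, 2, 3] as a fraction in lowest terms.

Using pₖ = aₖpₖ₋₁ + pₖ₋₂ and qₖ = aₖqₖ₋₁ + qₖ₋₂:
  k=0: a=8, p=8, q=1
  k=1: a=7, p=57, q=7
  k=2: a=1, p=65, q=8
  k=3: a=1, p=122, q=15
  k=4: a=2, p=309, q=38
  k=5: a=3, p=1049, q=129

1049/129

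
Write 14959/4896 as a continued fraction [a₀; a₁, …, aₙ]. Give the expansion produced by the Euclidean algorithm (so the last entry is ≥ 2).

14959 = 3·4896 + 271
4896 = 18·271 + 18
271 = 15·18 + 1
18 = 18·1 + 0  (stop)
So 14959/4896 = [3; 18, 15, 18].

[3; 18, 15, 18]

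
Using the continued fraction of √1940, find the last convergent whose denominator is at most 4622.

√1940 = [44; 22, 88, …] (period length 2).
Convergents:
  p_0/q_0 = 44/1
  p_1/q_1 = 969/22
  p_2/q_2 = 85316/1937
  p_3/q_3 = 1877921/42636
q_2 = 1937 ≤ 4622 < 42636 = q_3, so the answer is 85316/1937.

85316/1937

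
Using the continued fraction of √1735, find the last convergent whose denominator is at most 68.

√1735 = [41; 1, 1, 1, 7, 1, 1, 1, 82, …] (period length 8).
Convergents:
  p_0/q_0 = 41/1
  p_1/q_1 = 42/1
  p_2/q_2 = 83/2
  p_3/q_3 = 125/3
  p_4/q_4 = 958/23
  p_5/q_5 = 1083/26
  p_6/q_6 = 2041/49
  p_7/q_7 = 3124/75
q_6 = 49 ≤ 68 < 75 = q_7, so the answer is 2041/49.

2041/49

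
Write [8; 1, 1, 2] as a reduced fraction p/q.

43/5

Using pₖ = aₖpₖ₋₁ + pₖ₋₂ and qₖ = aₖqₖ₋₁ + qₖ₋₂:
  k=0: a=8, p=8, q=1
  k=1: a=1, p=9, q=1
  k=2: a=1, p=17, q=2
  k=3: a=2, p=43, q=5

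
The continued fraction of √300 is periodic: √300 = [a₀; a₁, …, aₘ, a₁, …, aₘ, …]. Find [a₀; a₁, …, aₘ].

[17; 3, 8, 3, 34]

a₀ = ⌊√300⌋ = 17.
With m₀=0, d₀=1 and mₖ₊₁ = dₖaₖ − mₖ, dₖ₊₁ = (n − mₖ₊₁²)/dₖ, aₖ₊₁ = ⌊(a₀+mₖ₊₁)/dₖ₊₁⌋:
  k=1: m=17, d=11, a=3
  k=2: m=16, d=4, a=8
  k=3: m=16, d=11, a=3
  k=4: m=17, d=1, a=34
d=1 and a=2a₀=34 at k=4, so the next step gives (m, d) = (17, 11) again — its k=1 value — and the period has length 4.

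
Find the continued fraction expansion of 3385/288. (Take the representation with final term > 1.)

[11; 1, 3, 17, 1, 3]

3385 = 11·288 + 217
288 = 1·217 + 71
217 = 3·71 + 4
71 = 17·4 + 3
4 = 1·3 + 1
3 = 3·1 + 0  (stop)
So 3385/288 = [11; 1, 3, 17, 1, 3].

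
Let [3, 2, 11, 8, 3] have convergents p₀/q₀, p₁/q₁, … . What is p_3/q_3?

Using pₖ = aₖpₖ₋₁ + pₖ₋₂, qₖ = aₖqₖ₋₁ + qₖ₋₂ (with p₋₁=1, p₋₂=0, q₋₁=0, q₋₂=1):
  k=0: a=3, p=3, q=1
  k=1: a=2, p=7, q=2
  k=2: a=11, p=80, q=23
  k=3: a=8, p=647, q=186

647/186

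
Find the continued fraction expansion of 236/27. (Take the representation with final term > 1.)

236 = 8×27 + 20
27 = 1×20 + 7
20 = 2×7 + 6
7 = 1×6 + 1
6 = 6×1 + 0  (stop)
So 236/27 = [8; 1, 2, 1, 6].

[8; 1, 2, 1, 6]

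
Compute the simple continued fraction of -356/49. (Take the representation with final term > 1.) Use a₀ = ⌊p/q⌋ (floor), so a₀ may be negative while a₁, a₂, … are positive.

[-8; 1, 2, 1, 3, 3]

-356 = -8·49 + 36
49 = 1·36 + 13
36 = 2·13 + 10
13 = 1·10 + 3
10 = 3·3 + 1
3 = 3·1 + 0  (stop)
So -356/49 = [-8; 1, 2, 1, 3, 3].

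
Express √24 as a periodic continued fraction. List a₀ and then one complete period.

a₀ = ⌊√24⌋ = 4.
With m₀=0, d₀=1 and mₖ₊₁ = dₖaₖ − mₖ, dₖ₊₁ = (n − mₖ₊₁²)/dₖ, aₖ₊₁ = ⌊(a₀+mₖ₊₁)/dₖ₊₁⌋:
  k=1: m=4, d=8, a=1
  k=2: m=4, d=1, a=8
d=1 and a=2a₀=8 at k=2, so the next step gives (m, d) = (4, 8) again — its k=1 value — and the period has length 2.

[4; 1, 8]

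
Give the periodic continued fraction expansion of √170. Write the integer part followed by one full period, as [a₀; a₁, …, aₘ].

a₀ = ⌊√170⌋ = 13.
With m₀=0, d₀=1 and mₖ₊₁ = dₖaₖ − mₖ, dₖ₊₁ = (n − mₖ₊₁²)/dₖ, aₖ₊₁ = ⌊(a₀+mₖ₊₁)/dₖ₊₁⌋:
  k=1: m=13, d=1, a=26
d=1 and a=2a₀=26 at k=1, so the next step gives (m, d) = (13, 1) again — its k=1 value — and the period has length 1.

[13; 26]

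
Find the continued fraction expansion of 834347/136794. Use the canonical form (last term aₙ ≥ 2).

[6; 10, 14, 11, 12, 2, 3]

834347 = 6*136794 + 13583
136794 = 10*13583 + 964
13583 = 14*964 + 87
964 = 11*87 + 7
87 = 12*7 + 3
7 = 2*3 + 1
3 = 3*1 + 0  (stop)
So 834347/136794 = [6; 10, 14, 11, 12, 2, 3].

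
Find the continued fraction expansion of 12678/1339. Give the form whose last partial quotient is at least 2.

12678 = 9·1339 + 627
1339 = 2·627 + 85
627 = 7·85 + 32
85 = 2·32 + 21
32 = 1·21 + 11
21 = 1·11 + 10
11 = 1·10 + 1
10 = 10·1 + 0  (stop)
So 12678/1339 = [9; 2, 7, 2, 1, 1, 1, 10].

[9; 2, 7, 2, 1, 1, 1, 10]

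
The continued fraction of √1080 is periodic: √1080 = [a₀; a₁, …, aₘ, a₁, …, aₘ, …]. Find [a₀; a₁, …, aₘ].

[32; 1, 6, 3, 6, 1, 64]

a₀ = ⌊√1080⌋ = 32.
With m₀=0, d₀=1 and mₖ₊₁ = dₖaₖ − mₖ, dₖ₊₁ = (n − mₖ₊₁²)/dₖ, aₖ₊₁ = ⌊(a₀+mₖ₊₁)/dₖ₊₁⌋:
  k=1: m=32, d=56, a=1
  k=2: m=24, d=9, a=6
  k=3: m=30, d=20, a=3
  k=4: m=30, d=9, a=6
  k=5: m=24, d=56, a=1
  k=6: m=32, d=1, a=64
d=1 and a=2a₀=64 at k=6, so the next step gives (m, d) = (32, 56) again — its k=1 value — and the period has length 6.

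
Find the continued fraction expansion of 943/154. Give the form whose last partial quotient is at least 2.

[6; 8, 9, 2]

943 = 6×154 + 19
154 = 8×19 + 2
19 = 9×2 + 1
2 = 2×1 + 0  (stop)
So 943/154 = [6; 8, 9, 2].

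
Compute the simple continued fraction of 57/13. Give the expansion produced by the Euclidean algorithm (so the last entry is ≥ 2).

57 = 4·13 + 5
13 = 2·5 + 3
5 = 1·3 + 2
3 = 1·2 + 1
2 = 2·1 + 0  (stop)
So 57/13 = [4; 2, 1, 1, 2].

[4; 2, 1, 1, 2]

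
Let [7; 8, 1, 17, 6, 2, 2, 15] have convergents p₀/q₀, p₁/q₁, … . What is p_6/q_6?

Using pₖ = aₖpₖ₋₁ + pₖ₋₂, qₖ = aₖqₖ₋₁ + qₖ₋₂ (with p₋₁=1, p₋₂=0, q₋₁=0, q₋₂=1):
  k=0: a=7, p=7, q=1
  k=1: a=8, p=57, q=8
  k=2: a=1, p=64, q=9
  k=3: a=17, p=1145, q=161
  k=4: a=6, p=6934, q=975
  k=5: a=2, p=15013, q=2111
  k=6: a=2, p=36960, q=5197

36960/5197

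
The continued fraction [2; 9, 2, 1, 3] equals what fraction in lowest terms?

Fold from the inside: start with 3/1.
  1 + 1/3 = 4/3
  2 + 3/4 = 11/4
  9 + 4/11 = 103/11
  2 + 11/103 = 217/103

217/103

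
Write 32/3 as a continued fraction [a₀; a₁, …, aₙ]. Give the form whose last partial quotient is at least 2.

[10; 1, 2]

32 = 10×3 + 2
3 = 1×2 + 1
2 = 2×1 + 0  (stop)
So 32/3 = [10; 1, 2].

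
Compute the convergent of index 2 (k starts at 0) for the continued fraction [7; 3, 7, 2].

161/22

Using pₖ = aₖpₖ₋₁ + pₖ₋₂, qₖ = aₖqₖ₋₁ + qₖ₋₂ (with p₋₁=1, p₋₂=0, q₋₁=0, q₋₂=1):
  k=0: a=7, p=7, q=1
  k=1: a=3, p=22, q=3
  k=2: a=7, p=161, q=22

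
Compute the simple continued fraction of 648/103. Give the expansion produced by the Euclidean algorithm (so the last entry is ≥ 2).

[6; 3, 2, 3, 4]

648 = 6×103 + 30
103 = 3×30 + 13
30 = 2×13 + 4
13 = 3×4 + 1
4 = 4×1 + 0  (stop)
So 648/103 = [6; 3, 2, 3, 4].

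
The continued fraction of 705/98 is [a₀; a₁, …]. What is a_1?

705 = 7·98 + 19   →  a_0 = 7
98 = 5·19 + 3   →  a_1 = 5

5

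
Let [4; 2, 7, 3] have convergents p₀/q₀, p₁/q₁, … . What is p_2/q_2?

67/15

Using pₖ = aₖpₖ₋₁ + pₖ₋₂, qₖ = aₖqₖ₋₁ + qₖ₋₂ (with p₋₁=1, p₋₂=0, q₋₁=0, q₋₂=1):
  k=0: a=4, p=4, q=1
  k=1: a=2, p=9, q=2
  k=2: a=7, p=67, q=15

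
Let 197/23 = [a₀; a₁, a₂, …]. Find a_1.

197 = 8·23 + 13   →  a_0 = 8
23 = 1·13 + 10   →  a_1 = 1

1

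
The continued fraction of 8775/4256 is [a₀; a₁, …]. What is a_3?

2

8775 = 2·4256 + 263   →  a_0 = 2
4256 = 16·263 + 48   →  a_1 = 16
263 = 5·48 + 23   →  a_2 = 5
48 = 2·23 + 2   →  a_3 = 2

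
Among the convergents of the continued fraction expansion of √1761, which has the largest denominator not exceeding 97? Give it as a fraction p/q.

1175/28

√1761 = [41; 1, 26, 1, 82, …] (period length 4).
Convergents:
  p_0/q_0 = 41/1
  p_1/q_1 = 42/1
  p_2/q_2 = 1133/27
  p_3/q_3 = 1175/28
  p_4/q_4 = 97483/2323
q_3 = 28 ≤ 97 < 2323 = q_4, so the answer is 1175/28.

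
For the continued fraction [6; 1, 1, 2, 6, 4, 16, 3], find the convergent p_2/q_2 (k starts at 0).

13/2

Using pₖ = aₖpₖ₋₁ + pₖ₋₂, qₖ = aₖqₖ₋₁ + qₖ₋₂ (with p₋₁=1, p₋₂=0, q₋₁=0, q₋₂=1):
  k=0: a=6, p=6, q=1
  k=1: a=1, p=7, q=1
  k=2: a=1, p=13, q=2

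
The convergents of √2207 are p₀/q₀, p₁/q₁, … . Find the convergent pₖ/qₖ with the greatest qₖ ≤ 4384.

205297/4370

√2207 = [46; 1, 45, 1, 92, …] (period length 4).
Convergents:
  p_0/q_0 = 46/1
  p_1/q_1 = 47/1
  p_2/q_2 = 2161/46
  p_3/q_3 = 2208/47
  p_4/q_4 = 205297/4370
  p_5/q_5 = 207505/4417
q_4 = 4370 ≤ 4384 < 4417 = q_5, so the answer is 205297/4370.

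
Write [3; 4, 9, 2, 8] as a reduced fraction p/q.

2144/661

Fold from the inside: start with 8/1.
  2 + 1/8 = 17/8
  9 + 8/17 = 161/17
  4 + 17/161 = 661/161
  3 + 161/661 = 2144/661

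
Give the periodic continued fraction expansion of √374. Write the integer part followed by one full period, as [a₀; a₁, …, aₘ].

a₀ = ⌊√374⌋ = 19.

[19; 2, 1, 18, 1, 2, 38]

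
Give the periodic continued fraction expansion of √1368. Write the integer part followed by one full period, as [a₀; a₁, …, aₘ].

[36; 1, 72]

a₀ = ⌊√1368⌋ = 36.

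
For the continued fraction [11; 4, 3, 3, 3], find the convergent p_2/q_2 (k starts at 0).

Using pₖ = aₖpₖ₋₁ + pₖ₋₂, qₖ = aₖqₖ₋₁ + qₖ₋₂ (with p₋₁=1, p₋₂=0, q₋₁=0, q₋₂=1):
  k=0: a=11, p=11, q=1
  k=1: a=4, p=45, q=4
  k=2: a=3, p=146, q=13

146/13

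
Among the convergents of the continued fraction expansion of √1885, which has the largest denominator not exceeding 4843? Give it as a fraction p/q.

√1885 = [43; 2, 2, 2, 86, …] (period length 4).
Convergents:
  p_0/q_0 = 43/1
  p_1/q_1 = 87/2
  p_2/q_2 = 217/5
  p_3/q_3 = 521/12
  p_4/q_4 = 45023/1037
  p_5/q_5 = 90567/2086
  p_6/q_6 = 226157/5209
q_5 = 2086 ≤ 4843 < 5209 = q_6, so the answer is 90567/2086.

90567/2086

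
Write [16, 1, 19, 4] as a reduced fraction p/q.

1373/81

Fold from the inside: start with 4/1.
  19 + 1/4 = 77/4
  1 + 4/77 = 81/77
  16 + 77/81 = 1373/81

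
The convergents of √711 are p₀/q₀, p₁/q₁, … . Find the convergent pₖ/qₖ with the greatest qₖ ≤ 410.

√711 = [26; 1, 1, 1, 52, …] (period length 4).
Convergents:
  p_0/q_0 = 26/1
  p_1/q_1 = 27/1
  p_2/q_2 = 53/2
  p_3/q_3 = 80/3
  p_4/q_4 = 4213/158
  p_5/q_5 = 4293/161
  p_6/q_6 = 8506/319
  p_7/q_7 = 12799/480
q_6 = 319 ≤ 410 < 480 = q_7, so the answer is 8506/319.

8506/319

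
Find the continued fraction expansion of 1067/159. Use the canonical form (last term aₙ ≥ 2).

1067 = 6·159 + 113
159 = 1·113 + 46
113 = 2·46 + 21
46 = 2·21 + 4
21 = 5·4 + 1
4 = 4·1 + 0  (stop)
So 1067/159 = [6; 1, 2, 2, 5, 4].

[6; 1, 2, 2, 5, 4]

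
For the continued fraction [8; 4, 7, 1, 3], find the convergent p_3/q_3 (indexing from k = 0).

272/33

Using pₖ = aₖpₖ₋₁ + pₖ₋₂, qₖ = aₖqₖ₋₁ + qₖ₋₂ (with p₋₁=1, p₋₂=0, q₋₁=0, q₋₂=1):
  k=0: a=8, p=8, q=1
  k=1: a=4, p=33, q=4
  k=2: a=7, p=239, q=29
  k=3: a=1, p=272, q=33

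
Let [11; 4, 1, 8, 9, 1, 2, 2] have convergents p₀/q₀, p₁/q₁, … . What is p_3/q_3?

Using pₖ = aₖpₖ₋₁ + pₖ₋₂, qₖ = aₖqₖ₋₁ + qₖ₋₂ (with p₋₁=1, p₋₂=0, q₋₁=0, q₋₂=1):
  k=0: a=11, p=11, q=1
  k=1: a=4, p=45, q=4
  k=2: a=1, p=56, q=5
  k=3: a=8, p=493, q=44

493/44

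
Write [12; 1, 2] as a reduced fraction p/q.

38/3

Fold from the inside: start with 2/1.
  1 + 1/2 = 3/2
  12 + 2/3 = 38/3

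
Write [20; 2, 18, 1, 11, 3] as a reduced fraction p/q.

29440/1437

Fold from the inside: start with 3/1.
  11 + 1/3 = 34/3
  1 + 3/34 = 37/34
  18 + 34/37 = 700/37
  2 + 37/700 = 1437/700
  20 + 700/1437 = 29440/1437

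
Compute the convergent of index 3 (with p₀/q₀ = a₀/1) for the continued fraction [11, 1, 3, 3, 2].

Using pₖ = aₖpₖ₋₁ + pₖ₋₂, qₖ = aₖqₖ₋₁ + qₖ₋₂ (with p₋₁=1, p₋₂=0, q₋₁=0, q₋₂=1):
  k=0: a=11, p=11, q=1
  k=1: a=1, p=12, q=1
  k=2: a=3, p=47, q=4
  k=3: a=3, p=153, q=13

153/13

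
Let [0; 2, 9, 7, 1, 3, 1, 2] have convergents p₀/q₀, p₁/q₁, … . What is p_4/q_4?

73/154

Using pₖ = aₖpₖ₋₁ + pₖ₋₂, qₖ = aₖqₖ₋₁ + qₖ₋₂ (with p₋₁=1, p₋₂=0, q₋₁=0, q₋₂=1):
  k=0: a=0, p=0, q=1
  k=1: a=2, p=1, q=2
  k=2: a=9, p=9, q=19
  k=3: a=7, p=64, q=135
  k=4: a=1, p=73, q=154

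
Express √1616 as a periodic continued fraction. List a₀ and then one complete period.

[40; 5, 80]

a₀ = ⌊√1616⌋ = 40.
With m₀=0, d₀=1 and mₖ₊₁ = dₖaₖ − mₖ, dₖ₊₁ = (n − mₖ₊₁²)/dₖ, aₖ₊₁ = ⌊(a₀+mₖ₊₁)/dₖ₊₁⌋:
  k=1: m=40, d=16, a=5
  k=2: m=40, d=1, a=80
d=1 and a=2a₀=80 at k=2, so the next step gives (m, d) = (40, 16) again — its k=1 value — and the period has length 2.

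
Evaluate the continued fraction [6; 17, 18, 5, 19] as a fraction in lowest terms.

Fold from the inside: start with 19/1.
  5 + 1/19 = 96/19
  18 + 19/96 = 1747/96
  17 + 96/1747 = 29795/1747
  6 + 1747/29795 = 180517/29795

180517/29795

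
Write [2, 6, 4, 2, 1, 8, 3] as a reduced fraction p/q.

Fold from the inside: start with 3/1.
  8 + 1/3 = 25/3
  1 + 3/25 = 28/25
  2 + 25/28 = 81/28
  4 + 28/81 = 352/81
  6 + 81/352 = 2193/352
  2 + 352/2193 = 4738/2193

4738/2193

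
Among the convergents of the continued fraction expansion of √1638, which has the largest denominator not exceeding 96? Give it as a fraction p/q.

1457/36

√1638 = [40; 2, 8, 2, 80, …] (period length 4).
Convergents:
  p_0/q_0 = 40/1
  p_1/q_1 = 81/2
  p_2/q_2 = 688/17
  p_3/q_3 = 1457/36
  p_4/q_4 = 117248/2897
q_3 = 36 ≤ 96 < 2897 = q_4, so the answer is 1457/36.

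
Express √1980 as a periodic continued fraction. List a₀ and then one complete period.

a₀ = ⌊√1980⌋ = 44.
With m₀=0, d₀=1 and mₖ₊₁ = dₖaₖ − mₖ, dₖ₊₁ = (n − mₖ₊₁²)/dₖ, aₖ₊₁ = ⌊(a₀+mₖ₊₁)/dₖ₊₁⌋:
  k=1: m=44, d=44, a=2
  k=2: m=44, d=1, a=88
d=1 and a=2a₀=88 at k=2, so the next step gives (m, d) = (44, 44) again — its k=1 value — and the period has length 2.

[44; 2, 88]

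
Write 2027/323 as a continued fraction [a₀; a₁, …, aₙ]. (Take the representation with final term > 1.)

2027 = 6·323 + 89
323 = 3·89 + 56
89 = 1·56 + 33
56 = 1·33 + 23
33 = 1·23 + 10
23 = 2·10 + 3
10 = 3·3 + 1
3 = 3·1 + 0  (stop)
So 2027/323 = [6; 3, 1, 1, 1, 2, 3, 3].

[6; 3, 1, 1, 1, 2, 3, 3]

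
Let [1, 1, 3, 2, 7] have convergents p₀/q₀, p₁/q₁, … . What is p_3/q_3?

Using pₖ = aₖpₖ₋₁ + pₖ₋₂, qₖ = aₖqₖ₋₁ + qₖ₋₂ (with p₋₁=1, p₋₂=0, q₋₁=0, q₋₂=1):
  k=0: a=1, p=1, q=1
  k=1: a=1, p=2, q=1
  k=2: a=3, p=7, q=4
  k=3: a=2, p=16, q=9

16/9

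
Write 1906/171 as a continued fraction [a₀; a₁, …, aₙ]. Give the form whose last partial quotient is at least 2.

1906 = 11×171 + 25
171 = 6×25 + 21
25 = 1×21 + 4
21 = 5×4 + 1
4 = 4×1 + 0  (stop)
So 1906/171 = [11; 6, 1, 5, 4].

[11; 6, 1, 5, 4]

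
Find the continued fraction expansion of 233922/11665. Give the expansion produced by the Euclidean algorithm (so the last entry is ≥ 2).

233922 = 20·11665 + 622
11665 = 18·622 + 469
622 = 1·469 + 153
469 = 3·153 + 10
153 = 15·10 + 3
10 = 3·3 + 1
3 = 3·1 + 0  (stop)
So 233922/11665 = [20; 18, 1, 3, 15, 3, 3].

[20; 18, 1, 3, 15, 3, 3]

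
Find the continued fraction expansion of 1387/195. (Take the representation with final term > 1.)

1387 = 7×195 + 22
195 = 8×22 + 19
22 = 1×19 + 3
19 = 6×3 + 1
3 = 3×1 + 0  (stop)
So 1387/195 = [7; 8, 1, 6, 3].

[7; 8, 1, 6, 3]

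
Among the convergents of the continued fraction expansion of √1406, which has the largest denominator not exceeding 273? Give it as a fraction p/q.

√1406 = [37; 2, 74, …] (period length 2).
Convergents:
  p_0/q_0 = 37/1
  p_1/q_1 = 75/2
  p_2/q_2 = 5587/149
  p_3/q_3 = 11249/300
q_2 = 149 ≤ 273 < 300 = q_3, so the answer is 5587/149.

5587/149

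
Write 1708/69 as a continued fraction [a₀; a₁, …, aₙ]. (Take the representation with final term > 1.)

1708 = 24·69 + 52
69 = 1·52 + 17
52 = 3·17 + 1
17 = 17·1 + 0  (stop)
So 1708/69 = [24; 1, 3, 17].

[24; 1, 3, 17]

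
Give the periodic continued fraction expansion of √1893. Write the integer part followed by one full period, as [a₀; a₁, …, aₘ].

[43; 1, 1, 28, 1, 1, 86]

a₀ = ⌊√1893⌋ = 43.
With m₀=0, d₀=1 and mₖ₊₁ = dₖaₖ − mₖ, dₖ₊₁ = (n − mₖ₊₁²)/dₖ, aₖ₊₁ = ⌊(a₀+mₖ₊₁)/dₖ₊₁⌋:
  k=1: m=43, d=44, a=1
  k=2: m=1, d=43, a=1
  k=3: m=42, d=3, a=28
  k=4: m=42, d=43, a=1
  k=5: m=1, d=44, a=1
  k=6: m=43, d=1, a=86
d=1 and a=2a₀=86 at k=6, so the next step gives (m, d) = (43, 44) again — its k=1 value — and the period has length 6.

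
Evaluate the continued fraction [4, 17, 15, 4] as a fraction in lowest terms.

Fold from the inside: start with 4/1.
  15 + 1/4 = 61/4
  17 + 4/61 = 1041/61
  4 + 61/1041 = 4225/1041

4225/1041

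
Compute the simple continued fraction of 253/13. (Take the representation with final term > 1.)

253 = 19·13 + 6
13 = 2·6 + 1
6 = 6·1 + 0  (stop)
So 253/13 = [19; 2, 6].

[19; 2, 6]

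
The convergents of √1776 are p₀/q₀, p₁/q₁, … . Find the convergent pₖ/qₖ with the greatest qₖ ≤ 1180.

√1776 = [42; 7, 84, …] (period length 2).
Convergents:
  p_0/q_0 = 42/1
  p_1/q_1 = 295/7
  p_2/q_2 = 24822/589
  p_3/q_3 = 174049/4130
q_2 = 589 ≤ 1180 < 4130 = q_3, so the answer is 24822/589.

24822/589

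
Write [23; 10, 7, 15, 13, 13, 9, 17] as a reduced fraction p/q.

Using pₖ = aₖpₖ₋₁ + pₖ₋₂ and qₖ = aₖqₖ₋₁ + qₖ₋₂:
  k=0: a=23, p=23, q=1
  k=1: a=10, p=231, q=10
  k=2: a=7, p=1640, q=71
  k=3: a=15, p=24831, q=1075
  k=4: a=13, p=324443, q=14046
  k=5: a=13, p=4242590, q=183673
  k=6: a=9, p=38507753, q=1667103
  k=7: a=17, p=658874391, q=28524424

658874391/28524424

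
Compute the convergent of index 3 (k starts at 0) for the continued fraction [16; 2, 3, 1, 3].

Using pₖ = aₖpₖ₋₁ + pₖ₋₂, qₖ = aₖqₖ₋₁ + qₖ₋₂ (with p₋₁=1, p₋₂=0, q₋₁=0, q₋₂=1):
  k=0: a=16, p=16, q=1
  k=1: a=2, p=33, q=2
  k=2: a=3, p=115, q=7
  k=3: a=1, p=148, q=9

148/9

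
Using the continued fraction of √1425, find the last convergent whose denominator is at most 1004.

√1425 = [37; 1, 2, 1, 74, …] (period length 4).
Convergents:
  p_0/q_0 = 37/1
  p_1/q_1 = 38/1
  p_2/q_2 = 113/3
  p_3/q_3 = 151/4
  p_4/q_4 = 11287/299
  p_5/q_5 = 11438/303
  p_6/q_6 = 34163/905
  p_7/q_7 = 45601/1208
q_6 = 905 ≤ 1004 < 1208 = q_7, so the answer is 34163/905.

34163/905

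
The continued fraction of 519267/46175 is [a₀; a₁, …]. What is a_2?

14

519267 = 11·46175 + 11342   →  a_0 = 11
46175 = 4·11342 + 807   →  a_1 = 4
11342 = 14·807 + 44   →  a_2 = 14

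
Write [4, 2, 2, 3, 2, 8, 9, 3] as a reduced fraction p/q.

Fold from the inside: start with 3/1.
  9 + 1/3 = 28/3
  8 + 3/28 = 227/28
  2 + 28/227 = 482/227
  3 + 227/482 = 1673/482
  2 + 482/1673 = 3828/1673
  2 + 1673/3828 = 9329/3828
  4 + 3828/9329 = 41144/9329

41144/9329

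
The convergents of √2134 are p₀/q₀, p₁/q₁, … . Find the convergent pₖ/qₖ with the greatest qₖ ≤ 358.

9701/210

√2134 = [46; 5, 8, 5, 92, …] (period length 4).
Convergents:
  p_0/q_0 = 46/1
  p_1/q_1 = 231/5
  p_2/q_2 = 1894/41
  p_3/q_3 = 9701/210
  p_4/q_4 = 894386/19361
q_3 = 210 ≤ 358 < 19361 = q_4, so the answer is 9701/210.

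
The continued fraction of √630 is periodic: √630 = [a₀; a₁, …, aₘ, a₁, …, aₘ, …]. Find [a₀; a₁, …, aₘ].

a₀ = ⌊√630⌋ = 25.
With m₀=0, d₀=1 and mₖ₊₁ = dₖaₖ − mₖ, dₖ₊₁ = (n − mₖ₊₁²)/dₖ, aₖ₊₁ = ⌊(a₀+mₖ₊₁)/dₖ₊₁⌋:
  k=1: m=25, d=5, a=10
  k=2: m=25, d=1, a=50
d=1 and a=2a₀=50 at k=2, so the next step gives (m, d) = (25, 5) again — its k=1 value — and the period has length 2.

[25; 10, 50]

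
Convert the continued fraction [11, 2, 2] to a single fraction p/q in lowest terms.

Fold from the inside: start with 2/1.
  2 + 1/2 = 5/2
  11 + 2/5 = 57/5

57/5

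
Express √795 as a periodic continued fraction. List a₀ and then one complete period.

a₀ = ⌊√795⌋ = 28.
With m₀=0, d₀=1 and mₖ₊₁ = dₖaₖ − mₖ, dₖ₊₁ = (n − mₖ₊₁²)/dₖ, aₖ₊₁ = ⌊(a₀+mₖ₊₁)/dₖ₊₁⌋:
  k=1: m=28, d=11, a=5
  k=2: m=27, d=6, a=9
  k=3: m=27, d=11, a=5
  k=4: m=28, d=1, a=56
d=1 and a=2a₀=56 at k=4, so the next step gives (m, d) = (28, 11) again — its k=1 value — and the period has length 4.

[28; 5, 9, 5, 56]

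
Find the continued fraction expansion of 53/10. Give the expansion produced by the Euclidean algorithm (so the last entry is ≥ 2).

53 = 5·10 + 3
10 = 3·3 + 1
3 = 3·1 + 0  (stop)
So 53/10 = [5; 3, 3].

[5; 3, 3]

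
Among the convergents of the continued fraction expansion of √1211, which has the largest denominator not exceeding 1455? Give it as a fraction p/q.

48406/1391

√1211 = [34; 1, 3, 1, 68, …] (period length 4).
Convergents:
  p_0/q_0 = 34/1
  p_1/q_1 = 35/1
  p_2/q_2 = 139/4
  p_3/q_3 = 174/5
  p_4/q_4 = 11971/344
  p_5/q_5 = 12145/349
  p_6/q_6 = 48406/1391
  p_7/q_7 = 60551/1740
q_6 = 1391 ≤ 1455 < 1740 = q_7, so the answer is 48406/1391.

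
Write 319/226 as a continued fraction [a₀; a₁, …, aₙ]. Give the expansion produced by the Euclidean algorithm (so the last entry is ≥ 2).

[1; 2, 2, 3, 13]

319 = 1×226 + 93
226 = 2×93 + 40
93 = 2×40 + 13
40 = 3×13 + 1
13 = 13×1 + 0  (stop)
So 319/226 = [1; 2, 2, 3, 13].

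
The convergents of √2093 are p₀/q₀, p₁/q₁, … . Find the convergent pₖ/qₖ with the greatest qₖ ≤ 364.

√2093 = [45; 1, 2, 1, 90, …] (period length 4).
Convergents:
  p_0/q_0 = 45/1
  p_1/q_1 = 46/1
  p_2/q_2 = 137/3
  p_3/q_3 = 183/4
  p_4/q_4 = 16607/363
  p_5/q_5 = 16790/367
q_4 = 363 ≤ 364 < 367 = q_5, so the answer is 16607/363.

16607/363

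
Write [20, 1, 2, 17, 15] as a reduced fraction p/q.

Fold from the inside: start with 15/1.
  17 + 1/15 = 256/15
  2 + 15/256 = 527/256
  1 + 256/527 = 783/527
  20 + 527/783 = 16187/783

16187/783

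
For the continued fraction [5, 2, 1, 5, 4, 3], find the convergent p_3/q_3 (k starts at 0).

91/17

Using pₖ = aₖpₖ₋₁ + pₖ₋₂, qₖ = aₖqₖ₋₁ + qₖ₋₂ (with p₋₁=1, p₋₂=0, q₋₁=0, q₋₂=1):
  k=0: a=5, p=5, q=1
  k=1: a=2, p=11, q=2
  k=2: a=1, p=16, q=3
  k=3: a=5, p=91, q=17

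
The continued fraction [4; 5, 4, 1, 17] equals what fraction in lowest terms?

1941/463

Using pₖ = aₖpₖ₋₁ + pₖ₋₂ and qₖ = aₖqₖ₋₁ + qₖ₋₂:
  k=0: a=4, p=4, q=1
  k=1: a=5, p=21, q=5
  k=2: a=4, p=88, q=21
  k=3: a=1, p=109, q=26
  k=4: a=17, p=1941, q=463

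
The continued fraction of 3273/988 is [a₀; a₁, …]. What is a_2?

5

3273 = 3·988 + 309   →  a_0 = 3
988 = 3·309 + 61   →  a_1 = 3
309 = 5·61 + 4   →  a_2 = 5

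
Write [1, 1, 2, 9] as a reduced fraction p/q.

47/28

Fold from the inside: start with 9/1.
  2 + 1/9 = 19/9
  1 + 9/19 = 28/19
  1 + 19/28 = 47/28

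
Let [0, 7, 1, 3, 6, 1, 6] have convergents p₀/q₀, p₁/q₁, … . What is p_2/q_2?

1/8

Using pₖ = aₖpₖ₋₁ + pₖ₋₂, qₖ = aₖqₖ₋₁ + qₖ₋₂ (with p₋₁=1, p₋₂=0, q₋₁=0, q₋₂=1):
  k=0: a=0, p=0, q=1
  k=1: a=7, p=1, q=7
  k=2: a=1, p=1, q=8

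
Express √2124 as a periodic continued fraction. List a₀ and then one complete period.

a₀ = ⌊√2124⌋ = 46.
With m₀=0, d₀=1 and mₖ₊₁ = dₖaₖ − mₖ, dₖ₊₁ = (n − mₖ₊₁²)/dₖ, aₖ₊₁ = ⌊(a₀+mₖ₊₁)/dₖ₊₁⌋:
  k=1: m=46, d=8, a=11
  k=2: m=42, d=45, a=1
  k=3: m=3, d=47, a=1
  k=4: m=44, d=4, a=22
  k=5: m=44, d=47, a=1
  k=6: m=3, d=45, a=1
  k=7: m=42, d=8, a=11
  k=8: m=46, d=1, a=92
d=1 and a=2a₀=92 at k=8, so the next step gives (m, d) = (46, 8) again — its k=1 value — and the period has length 8.

[46; 11, 1, 1, 22, 1, 1, 11, 92]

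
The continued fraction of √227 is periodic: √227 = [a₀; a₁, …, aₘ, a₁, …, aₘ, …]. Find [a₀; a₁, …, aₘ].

[15; 15, 30]

a₀ = ⌊√227⌋ = 15.
With m₀=0, d₀=1 and mₖ₊₁ = dₖaₖ − mₖ, dₖ₊₁ = (n − mₖ₊₁²)/dₖ, aₖ₊₁ = ⌊(a₀+mₖ₊₁)/dₖ₊₁⌋:
  k=1: m=15, d=2, a=15
  k=2: m=15, d=1, a=30
d=1 and a=2a₀=30 at k=2, so the next step gives (m, d) = (15, 2) again — its k=1 value — and the period has length 2.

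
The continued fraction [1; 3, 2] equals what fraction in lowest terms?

Fold from the inside: start with 2/1.
  3 + 1/2 = 7/2
  1 + 2/7 = 9/7

9/7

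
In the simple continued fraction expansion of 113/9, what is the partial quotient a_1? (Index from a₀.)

1

113 = 12·9 + 5   →  a_0 = 12
9 = 1·5 + 4   →  a_1 = 1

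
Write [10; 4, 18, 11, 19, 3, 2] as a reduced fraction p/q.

1121551/109456

Fold from the inside: start with 2/1.
  3 + 1/2 = 7/2
  19 + 2/7 = 135/7
  11 + 7/135 = 1492/135
  18 + 135/1492 = 26991/1492
  4 + 1492/26991 = 109456/26991
  10 + 26991/109456 = 1121551/109456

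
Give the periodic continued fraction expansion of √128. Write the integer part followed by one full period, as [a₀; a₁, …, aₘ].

a₀ = ⌊√128⌋ = 11.
With m₀=0, d₀=1 and mₖ₊₁ = dₖaₖ − mₖ, dₖ₊₁ = (n − mₖ₊₁²)/dₖ, aₖ₊₁ = ⌊(a₀+mₖ₊₁)/dₖ₊₁⌋:
  k=1: m=11, d=7, a=3
  k=2: m=10, d=4, a=5
  k=3: m=10, d=7, a=3
  k=4: m=11, d=1, a=22
d=1 and a=2a₀=22 at k=4, so the next step gives (m, d) = (11, 7) again — its k=1 value — and the period has length 4.

[11; 3, 5, 3, 22]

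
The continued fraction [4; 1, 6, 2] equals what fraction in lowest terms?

Fold from the inside: start with 2/1.
  6 + 1/2 = 13/2
  1 + 2/13 = 15/13
  4 + 13/15 = 73/15

73/15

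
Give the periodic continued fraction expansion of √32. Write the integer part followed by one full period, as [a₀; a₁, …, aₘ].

a₀ = ⌊√32⌋ = 5.

[5; 1, 1, 1, 10]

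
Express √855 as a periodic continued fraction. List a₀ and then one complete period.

a₀ = ⌊√855⌋ = 29.
With m₀=0, d₀=1 and mₖ₊₁ = dₖaₖ − mₖ, dₖ₊₁ = (n − mₖ₊₁²)/dₖ, aₖ₊₁ = ⌊(a₀+mₖ₊₁)/dₖ₊₁⌋:
  k=1: m=29, d=14, a=4
  k=2: m=27, d=9, a=6
  k=3: m=27, d=14, a=4
  k=4: m=29, d=1, a=58
d=1 and a=2a₀=58 at k=4, so the next step gives (m, d) = (29, 14) again — its k=1 value — and the period has length 4.

[29; 4, 6, 4, 58]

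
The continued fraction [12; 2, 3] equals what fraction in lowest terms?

87/7

Using pₖ = aₖpₖ₋₁ + pₖ₋₂ and qₖ = aₖqₖ₋₁ + qₖ₋₂:
  k=0: a=12, p=12, q=1
  k=1: a=2, p=25, q=2
  k=2: a=3, p=87, q=7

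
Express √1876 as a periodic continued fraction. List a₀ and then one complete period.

a₀ = ⌊√1876⌋ = 43.
With m₀=0, d₀=1 and mₖ₊₁ = dₖaₖ − mₖ, dₖ₊₁ = (n − mₖ₊₁²)/dₖ, aₖ₊₁ = ⌊(a₀+mₖ₊₁)/dₖ₊₁⌋:
  k=1: m=43, d=27, a=3
  k=2: m=38, d=16, a=5
  k=3: m=42, d=7, a=12
  k=4: m=42, d=16, a=5
  k=5: m=38, d=27, a=3
  k=6: m=43, d=1, a=86
d=1 and a=2a₀=86 at k=6, so the next step gives (m, d) = (43, 27) again — its k=1 value — and the period has length 6.

[43; 3, 5, 12, 5, 3, 86]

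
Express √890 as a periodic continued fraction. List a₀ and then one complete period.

a₀ = ⌊√890⌋ = 29.
With m₀=0, d₀=1 and mₖ₊₁ = dₖaₖ − mₖ, dₖ₊₁ = (n − mₖ₊₁²)/dₖ, aₖ₊₁ = ⌊(a₀+mₖ₊₁)/dₖ₊₁⌋:
  k=1: m=29, d=49, a=1
  k=2: m=20, d=10, a=4
  k=3: m=20, d=49, a=1
  k=4: m=29, d=1, a=58
d=1 and a=2a₀=58 at k=4, so the next step gives (m, d) = (29, 49) again — its k=1 value — and the period has length 4.

[29; 1, 4, 1, 58]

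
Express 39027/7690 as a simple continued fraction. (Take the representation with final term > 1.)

39027 = 5*7690 + 577
7690 = 13*577 + 189
577 = 3*189 + 10
189 = 18*10 + 9
10 = 1*9 + 1
9 = 9*1 + 0  (stop)
So 39027/7690 = [5; 13, 3, 18, 1, 9].

[5; 13, 3, 18, 1, 9]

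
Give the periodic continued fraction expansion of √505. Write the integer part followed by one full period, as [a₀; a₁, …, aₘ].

a₀ = ⌊√505⌋ = 22.
With m₀=0, d₀=1 and mₖ₊₁ = dₖaₖ − mₖ, dₖ₊₁ = (n − mₖ₊₁²)/dₖ, aₖ₊₁ = ⌊(a₀+mₖ₊₁)/dₖ₊₁⌋:
  k=1: m=22, d=21, a=2
  k=2: m=20, d=5, a=8
  k=3: m=20, d=21, a=2
  k=4: m=22, d=1, a=44
d=1 and a=2a₀=44 at k=4, so the next step gives (m, d) = (22, 21) again — its k=1 value — and the period has length 4.

[22; 2, 8, 2, 44]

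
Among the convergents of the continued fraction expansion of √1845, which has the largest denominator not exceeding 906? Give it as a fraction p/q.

37842/881

√1845 = [42; 1, 20, 2, 20, 1, 84, …] (period length 6).
Convergents:
  p_0/q_0 = 42/1
  p_1/q_1 = 43/1
  p_2/q_2 = 902/21
  p_3/q_3 = 1847/43
  p_4/q_4 = 37842/881
  p_5/q_5 = 39689/924
q_4 = 881 ≤ 906 < 924 = q_5, so the answer is 37842/881.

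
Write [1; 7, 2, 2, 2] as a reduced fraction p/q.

Fold from the inside: start with 2/1.
  2 + 1/2 = 5/2
  2 + 2/5 = 12/5
  7 + 5/12 = 89/12
  1 + 12/89 = 101/89

101/89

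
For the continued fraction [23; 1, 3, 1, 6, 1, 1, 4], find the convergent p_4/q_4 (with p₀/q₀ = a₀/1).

Using pₖ = aₖpₖ₋₁ + pₖ₋₂, qₖ = aₖqₖ₋₁ + qₖ₋₂ (with p₋₁=1, p₋₂=0, q₋₁=0, q₋₂=1):
  k=0: a=23, p=23, q=1
  k=1: a=1, p=24, q=1
  k=2: a=3, p=95, q=4
  k=3: a=1, p=119, q=5
  k=4: a=6, p=809, q=34

809/34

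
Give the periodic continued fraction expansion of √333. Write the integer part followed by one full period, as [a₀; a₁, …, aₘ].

a₀ = ⌊√333⌋ = 18.

[18; 4, 36]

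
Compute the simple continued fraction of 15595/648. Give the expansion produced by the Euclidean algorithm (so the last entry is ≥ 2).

[24; 15, 14, 3]

15595 = 24·648 + 43
648 = 15·43 + 3
43 = 14·3 + 1
3 = 3·1 + 0  (stop)
So 15595/648 = [24; 15, 14, 3].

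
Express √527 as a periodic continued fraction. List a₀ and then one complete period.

[22; 1, 21, 1, 44]

a₀ = ⌊√527⌋ = 22.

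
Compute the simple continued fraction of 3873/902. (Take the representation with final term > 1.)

[4; 3, 2, 2, 10, 5]

3873 = 4*902 + 265
902 = 3*265 + 107
265 = 2*107 + 51
107 = 2*51 + 5
51 = 10*5 + 1
5 = 5*1 + 0  (stop)
So 3873/902 = [4; 3, 2, 2, 10, 5].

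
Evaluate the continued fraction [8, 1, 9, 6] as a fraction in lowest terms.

Fold from the inside: start with 6/1.
  9 + 1/6 = 55/6
  1 + 6/55 = 61/55
  8 + 55/61 = 543/61

543/61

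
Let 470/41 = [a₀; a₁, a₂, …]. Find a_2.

6

470 = 11·41 + 19   →  a_0 = 11
41 = 2·19 + 3   →  a_1 = 2
19 = 6·3 + 1   →  a_2 = 6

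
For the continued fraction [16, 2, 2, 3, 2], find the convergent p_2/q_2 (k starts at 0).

82/5

Using pₖ = aₖpₖ₋₁ + pₖ₋₂, qₖ = aₖqₖ₋₁ + qₖ₋₂ (with p₋₁=1, p₋₂=0, q₋₁=0, q₋₂=1):
  k=0: a=16, p=16, q=1
  k=1: a=2, p=33, q=2
  k=2: a=2, p=82, q=5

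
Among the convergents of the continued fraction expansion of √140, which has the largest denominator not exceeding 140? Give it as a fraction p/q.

√140 = [11; 1, 4, 1, 22, …] (period length 4).
Convergents:
  p_0/q_0 = 11/1
  p_1/q_1 = 12/1
  p_2/q_2 = 59/5
  p_3/q_3 = 71/6
  p_4/q_4 = 1621/137
  p_5/q_5 = 1692/143
q_4 = 137 ≤ 140 < 143 = q_5, so the answer is 1621/137.

1621/137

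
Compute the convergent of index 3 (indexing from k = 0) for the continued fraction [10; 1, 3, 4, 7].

183/17

Using pₖ = aₖpₖ₋₁ + pₖ₋₂, qₖ = aₖqₖ₋₁ + qₖ₋₂ (with p₋₁=1, p₋₂=0, q₋₁=0, q₋₂=1):
  k=0: a=10, p=10, q=1
  k=1: a=1, p=11, q=1
  k=2: a=3, p=43, q=4
  k=3: a=4, p=183, q=17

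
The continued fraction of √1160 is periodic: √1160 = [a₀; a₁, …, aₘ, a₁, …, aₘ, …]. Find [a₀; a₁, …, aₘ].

[34; 17, 68]

a₀ = ⌊√1160⌋ = 34.
With m₀=0, d₀=1 and mₖ₊₁ = dₖaₖ − mₖ, dₖ₊₁ = (n − mₖ₊₁²)/dₖ, aₖ₊₁ = ⌊(a₀+mₖ₊₁)/dₖ₊₁⌋:
  k=1: m=34, d=4, a=17
  k=2: m=34, d=1, a=68
d=1 and a=2a₀=68 at k=2, so the next step gives (m, d) = (34, 4) again — its k=1 value — and the period has length 2.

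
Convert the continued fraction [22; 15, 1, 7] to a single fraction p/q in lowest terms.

Fold from the inside: start with 7/1.
  1 + 1/7 = 8/7
  15 + 7/8 = 127/8
  22 + 8/127 = 2802/127

2802/127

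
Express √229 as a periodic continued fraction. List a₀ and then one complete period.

[15; 7, 1, 1, 7, 30]

a₀ = ⌊√229⌋ = 15.
With m₀=0, d₀=1 and mₖ₊₁ = dₖaₖ − mₖ, dₖ₊₁ = (n − mₖ₊₁²)/dₖ, aₖ₊₁ = ⌊(a₀+mₖ₊₁)/dₖ₊₁⌋:
  k=1: m=15, d=4, a=7
  k=2: m=13, d=15, a=1
  k=3: m=2, d=15, a=1
  k=4: m=13, d=4, a=7
  k=5: m=15, d=1, a=30
d=1 and a=2a₀=30 at k=5, so the next step gives (m, d) = (15, 4) again — its k=1 value — and the period has length 5.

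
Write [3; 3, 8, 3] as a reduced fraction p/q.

Using pₖ = aₖpₖ₋₁ + pₖ₋₂ and qₖ = aₖqₖ₋₁ + qₖ₋₂:
  k=0: a=3, p=3, q=1
  k=1: a=3, p=10, q=3
  k=2: a=8, p=83, q=25
  k=3: a=3, p=259, q=78

259/78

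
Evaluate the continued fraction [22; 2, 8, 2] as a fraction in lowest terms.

Using pₖ = aₖpₖ₋₁ + pₖ₋₂ and qₖ = aₖqₖ₋₁ + qₖ₋₂:
  k=0: a=22, p=22, q=1
  k=1: a=2, p=45, q=2
  k=2: a=8, p=382, q=17
  k=3: a=2, p=809, q=36

809/36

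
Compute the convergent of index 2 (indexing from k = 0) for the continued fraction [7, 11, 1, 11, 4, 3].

85/12

Using pₖ = aₖpₖ₋₁ + pₖ₋₂, qₖ = aₖqₖ₋₁ + qₖ₋₂ (with p₋₁=1, p₋₂=0, q₋₁=0, q₋₂=1):
  k=0: a=7, p=7, q=1
  k=1: a=11, p=78, q=11
  k=2: a=1, p=85, q=12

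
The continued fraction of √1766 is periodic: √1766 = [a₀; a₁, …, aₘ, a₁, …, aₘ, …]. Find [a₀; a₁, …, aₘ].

a₀ = ⌊√1766⌋ = 42.
With m₀=0, d₀=1 and mₖ₊₁ = dₖaₖ − mₖ, dₖ₊₁ = (n − mₖ₊₁²)/dₖ, aₖ₊₁ = ⌊(a₀+mₖ₊₁)/dₖ₊₁⌋:
  k=1: m=42, d=2, a=42
  k=2: m=42, d=1, a=84
d=1 and a=2a₀=84 at k=2, so the next step gives (m, d) = (42, 2) again — its k=1 value — and the period has length 2.

[42; 42, 84]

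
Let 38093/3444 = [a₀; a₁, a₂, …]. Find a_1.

38093 = 11·3444 + 209   →  a_0 = 11
3444 = 16·209 + 100   →  a_1 = 16

16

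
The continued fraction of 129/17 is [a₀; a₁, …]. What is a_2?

129 = 7·17 + 10   →  a_0 = 7
17 = 1·10 + 7   →  a_1 = 1
10 = 1·7 + 3   →  a_2 = 1

1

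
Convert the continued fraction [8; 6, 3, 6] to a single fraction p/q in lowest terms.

Using pₖ = aₖpₖ₋₁ + pₖ₋₂ and qₖ = aₖqₖ₋₁ + qₖ₋₂:
  k=0: a=8, p=8, q=1
  k=1: a=6, p=49, q=6
  k=2: a=3, p=155, q=19
  k=3: a=6, p=979, q=120

979/120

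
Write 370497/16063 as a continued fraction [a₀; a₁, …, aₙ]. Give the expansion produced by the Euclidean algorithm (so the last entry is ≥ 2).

370497 = 23·16063 + 1048
16063 = 15·1048 + 343
1048 = 3·343 + 19
343 = 18·19 + 1
19 = 19·1 + 0  (stop)
So 370497/16063 = [23; 15, 3, 18, 19].

[23; 15, 3, 18, 19]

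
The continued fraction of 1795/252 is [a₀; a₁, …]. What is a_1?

8

1795 = 7·252 + 31   →  a_0 = 7
252 = 8·31 + 4   →  a_1 = 8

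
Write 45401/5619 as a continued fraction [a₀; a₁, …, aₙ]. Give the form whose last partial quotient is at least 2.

[8; 12, 1, 1, 16, 1, 3, 3]

45401 = 8*5619 + 449
5619 = 12*449 + 231
449 = 1*231 + 218
231 = 1*218 + 13
218 = 16*13 + 10
13 = 1*10 + 3
10 = 3*3 + 1
3 = 3*1 + 0  (stop)
So 45401/5619 = [8; 12, 1, 1, 16, 1, 3, 3].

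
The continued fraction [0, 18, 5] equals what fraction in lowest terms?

Fold from the inside: start with 5/1.
  18 + 1/5 = 91/5
  0 + 5/91 = 5/91

5/91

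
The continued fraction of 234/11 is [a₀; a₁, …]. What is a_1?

3

234 = 21·11 + 3   →  a_0 = 21
11 = 3·3 + 2   →  a_1 = 3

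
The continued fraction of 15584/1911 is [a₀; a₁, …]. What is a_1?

15584 = 8·1911 + 296   →  a_0 = 8
1911 = 6·296 + 135   →  a_1 = 6

6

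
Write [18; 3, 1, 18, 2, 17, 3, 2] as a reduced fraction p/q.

349714/19159

Using pₖ = aₖpₖ₋₁ + pₖ₋₂ and qₖ = aₖqₖ₋₁ + qₖ₋₂:
  k=0: a=18, p=18, q=1
  k=1: a=3, p=55, q=3
  k=2: a=1, p=73, q=4
  k=3: a=18, p=1369, q=75
  k=4: a=2, p=2811, q=154
  k=5: a=17, p=49156, q=2693
  k=6: a=3, p=150279, q=8233
  k=7: a=2, p=349714, q=19159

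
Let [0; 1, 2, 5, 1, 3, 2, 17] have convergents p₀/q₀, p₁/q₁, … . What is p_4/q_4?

Using pₖ = aₖpₖ₋₁ + pₖ₋₂, qₖ = aₖqₖ₋₁ + qₖ₋₂ (with p₋₁=1, p₋₂=0, q₋₁=0, q₋₂=1):
  k=0: a=0, p=0, q=1
  k=1: a=1, p=1, q=1
  k=2: a=2, p=2, q=3
  k=3: a=5, p=11, q=16
  k=4: a=1, p=13, q=19

13/19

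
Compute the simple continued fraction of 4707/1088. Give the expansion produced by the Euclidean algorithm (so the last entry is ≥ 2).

[4; 3, 15, 2, 3, 3]

4707 = 4*1088 + 355
1088 = 3*355 + 23
355 = 15*23 + 10
23 = 2*10 + 3
10 = 3*3 + 1
3 = 3*1 + 0  (stop)
So 4707/1088 = [4; 3, 15, 2, 3, 3].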